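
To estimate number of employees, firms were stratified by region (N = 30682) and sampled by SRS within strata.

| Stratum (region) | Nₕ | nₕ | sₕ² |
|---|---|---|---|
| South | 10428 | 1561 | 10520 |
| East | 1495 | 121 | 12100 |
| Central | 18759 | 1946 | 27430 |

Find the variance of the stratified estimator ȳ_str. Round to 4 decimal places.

5.6026

Var(ȳ_str) = Σₕ Wₕ²(1 − fₕ)sₕ²/nₕ with Wₕ = Nₕ/N, N = 30682.
South: Wₕ = 0.33987354; term = 0.33987354²·(1 − 0.14969313)·10520/1561 = 0.66194703.
East: Wₕ = 0.04872564; term = 0.04872564²·(1 − 0.08093645)·12100/121 = 0.21820294.
Central: Wₕ = 0.61140082; term = 0.61140082²·(1 − 0.10373687)·27430/1946 = 4.7224845.
Sum = 5.6026345.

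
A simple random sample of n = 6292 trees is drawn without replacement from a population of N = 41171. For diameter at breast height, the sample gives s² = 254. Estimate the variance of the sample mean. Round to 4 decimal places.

0.0342

Under SRS without replacement, Var(ȳ) = (1 − f)·s²/n with f = n/N = 6292/41171 = 0.15282602.
Var(ȳ) = (1 − 0.15282602)·254/6292 = 0.84717398·0.040368722 = 0.034199331.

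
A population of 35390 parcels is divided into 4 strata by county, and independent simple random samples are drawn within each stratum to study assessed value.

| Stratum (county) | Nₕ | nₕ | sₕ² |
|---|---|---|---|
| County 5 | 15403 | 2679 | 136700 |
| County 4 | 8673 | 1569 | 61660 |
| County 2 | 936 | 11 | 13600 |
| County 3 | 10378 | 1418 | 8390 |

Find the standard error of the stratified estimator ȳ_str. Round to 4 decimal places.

Var(ȳ_str) = Σₕ Wₕ²(1 − fₕ)sₕ²/nₕ with Wₕ = Nₕ/N, N = 35390.
County 5: Wₕ = 0.43523594; term = 0.43523594²·(1 − 0.17392716)·136700/2679 = 7.9847928.
County 4: Wₕ = 0.24506923; term = 0.24506923²·(1 − 0.18090626)·61660/1569 = 1.9332666.
County 2: Wₕ = 0.02644815; term = 0.02644815²·(1 − 0.01175214)·13600/11 = 0.8546783.
County 3: Wₕ = 0.29324668; term = 0.29324668²·(1 − 0.13663519)·8390/1418 = 0.43928491.
Sum = 11.212023.
SE = √(11.212023) = 3.3484.

3.3484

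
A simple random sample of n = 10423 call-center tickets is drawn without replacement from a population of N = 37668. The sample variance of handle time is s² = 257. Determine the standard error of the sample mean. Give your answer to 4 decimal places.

0.1335

Under SRS without replacement, Var(ȳ) = (1 − f)·s²/n with f = n/N = 10423/37668 = 0.27670702.
Var(ȳ) = (1 − 0.27670702)·257/10423 = 0.72329298·0.024657009 = 0.017834241.
SE(ȳ) = √(0.017834241) = 0.1335.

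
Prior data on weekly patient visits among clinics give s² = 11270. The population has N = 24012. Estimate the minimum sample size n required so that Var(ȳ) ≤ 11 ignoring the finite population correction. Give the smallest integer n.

1025

Without fpc, n₀ = s²/D = 11270/11 = 1024.5455.
Rounding up, n = 1025.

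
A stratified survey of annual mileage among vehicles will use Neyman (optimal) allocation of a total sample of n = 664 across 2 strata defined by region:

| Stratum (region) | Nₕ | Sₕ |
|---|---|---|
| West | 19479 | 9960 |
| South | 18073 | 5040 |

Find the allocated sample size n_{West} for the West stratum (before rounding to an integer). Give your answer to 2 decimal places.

451.85

Neyman allocation: nₕ = n·NₕSₕ / Σⱼ NⱼSⱼ.
Σ NⱼSⱼ = 19479·9960 + 18073·5040 = 2.8509876 × 10^8.
n_{West} = 664·19479·9960 / (2.8509876 × 10^8) = 451.85.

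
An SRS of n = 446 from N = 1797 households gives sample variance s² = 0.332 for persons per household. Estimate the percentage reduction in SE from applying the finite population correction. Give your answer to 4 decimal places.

13.2931

f = n/N = 446/1797 = 0.24819143.
SE_no-fpc = √(s²/n) = 0.027283596; SE_fpc = √((1−f)s²/n) = 0.023656759.
Ratio = √(1−f) = 0.86706895. Reduction = 100·(1 − 0.86706895) = 13.2931%.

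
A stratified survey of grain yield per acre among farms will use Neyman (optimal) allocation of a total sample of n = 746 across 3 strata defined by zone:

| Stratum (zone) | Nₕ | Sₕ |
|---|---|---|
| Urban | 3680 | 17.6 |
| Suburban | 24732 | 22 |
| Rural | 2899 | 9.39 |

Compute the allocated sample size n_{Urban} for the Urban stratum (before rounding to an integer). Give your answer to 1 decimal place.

76.0

Neyman allocation: nₕ = n·NₕSₕ / Σⱼ NⱼSⱼ.
Σ NⱼSⱼ = 3680·17.6 + 24732·22 + 2899·9.39 = 636093.61.
n_{Urban} = 746·3680·17.6 / 636093.61 = 76.0.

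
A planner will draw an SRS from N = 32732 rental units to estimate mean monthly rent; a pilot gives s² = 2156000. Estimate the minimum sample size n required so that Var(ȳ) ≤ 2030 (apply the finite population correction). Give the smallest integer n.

1029

Without fpc, n₀ = s²/D = 2156000/2030 = 1062.0690.
With fpc, (1 − n/N)·s²/n ≤ D requires n ≥ n₀/(1 + n₀/N) = 1062.0690/(1 + 1062.0690/32732) = 1028.6906.
Rounding up, n = 1029.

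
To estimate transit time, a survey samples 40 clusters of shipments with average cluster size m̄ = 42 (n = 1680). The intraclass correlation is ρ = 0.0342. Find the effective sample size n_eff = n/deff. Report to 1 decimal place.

699.4

deff = 1 + (42 − 1)·0.0342 = 1 + 1.4022 = 2.4022.
n_eff = 1680 / 2.4022 = 699.4.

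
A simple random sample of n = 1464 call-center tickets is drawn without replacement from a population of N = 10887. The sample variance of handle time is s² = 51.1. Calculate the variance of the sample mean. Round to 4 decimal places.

0.0302

Under SRS without replacement, Var(ȳ) = (1 − f)·s²/n with f = n/N = 1464/10887 = 0.13447231.
Var(ȳ) = (1 − 0.13447231)·51.1/1464 = 0.86552769·0.034904372 = 0.0302107.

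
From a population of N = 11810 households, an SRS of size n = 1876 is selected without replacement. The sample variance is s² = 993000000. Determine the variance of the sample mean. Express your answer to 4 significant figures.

Under SRS without replacement, Var(ȳ) = (1 − f)·s²/n with f = n/N = 1876/11810 = 0.15884843.
Var(ȳ) = (1 − 0.15884843)·993000000/1876 = 0.84115157·529317.7 = 445236.41.

445200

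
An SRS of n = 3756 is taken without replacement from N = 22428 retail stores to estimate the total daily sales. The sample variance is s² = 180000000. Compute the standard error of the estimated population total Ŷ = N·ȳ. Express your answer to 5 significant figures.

Var(Ŷ) = N²·Var(ȳ) = N²·(1 − n/N)·s²/n.
f = 3756/22428 = 0.16746923; Var(ȳ) = 0.83253077·180000000/3756 = 39897.641.
Var(Ŷ) = 22428² · 39897.641 = 2.0069119 × 10^13.
SE(Ŷ) = √(2.0069119 × 10^13) = 4.4799 × 10^6.

4.4799 × 10^6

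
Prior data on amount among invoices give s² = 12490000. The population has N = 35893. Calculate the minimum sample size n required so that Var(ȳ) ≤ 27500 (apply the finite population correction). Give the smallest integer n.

Without fpc, n₀ = s²/D = 12490000/27500 = 454.1818.
With fpc, (1 − n/N)·s²/n ≤ D requires n ≥ n₀/(1 + n₀/N) = 454.1818/(1 + 454.1818/35893) = 448.5065.
Rounding up, n = 449.

449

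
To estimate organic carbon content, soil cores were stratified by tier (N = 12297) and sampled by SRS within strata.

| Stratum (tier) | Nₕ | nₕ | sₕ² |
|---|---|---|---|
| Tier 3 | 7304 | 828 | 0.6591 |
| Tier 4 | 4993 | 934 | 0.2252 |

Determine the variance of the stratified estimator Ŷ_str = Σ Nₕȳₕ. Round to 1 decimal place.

Var(Ŷ_str) = Σₕ Nₕ²(1 − fₕ)sₕ²/nₕ.
Tier 3: 7304²·(1 − 828/7304)·0.6591/828 = 37652.046.
Tier 4: 4993²·(1 − 934/4993)·0.2252/934 = 4886.5475.
Sum = 42538.594.

42538.6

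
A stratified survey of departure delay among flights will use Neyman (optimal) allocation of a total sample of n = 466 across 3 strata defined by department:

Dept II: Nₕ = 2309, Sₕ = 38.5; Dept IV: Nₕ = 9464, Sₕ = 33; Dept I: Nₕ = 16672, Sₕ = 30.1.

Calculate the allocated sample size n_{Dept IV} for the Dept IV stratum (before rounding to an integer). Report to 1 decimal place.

Neyman allocation: nₕ = n·NₕSₕ / Σⱼ NⱼSⱼ.
Σ NⱼSⱼ = 2309·38.5 + 9464·33 + 16672·30.1 = 903035.7.
n_{Dept IV} = 466·9464·33 / 903035.7 = 161.2.

161.2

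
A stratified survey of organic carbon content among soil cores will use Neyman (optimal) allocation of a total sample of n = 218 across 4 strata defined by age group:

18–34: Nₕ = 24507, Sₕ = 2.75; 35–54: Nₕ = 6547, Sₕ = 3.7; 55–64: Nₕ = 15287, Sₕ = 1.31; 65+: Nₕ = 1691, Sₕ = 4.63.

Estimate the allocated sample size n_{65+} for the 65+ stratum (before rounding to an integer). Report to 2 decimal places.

Neyman allocation: nₕ = n·NₕSₕ / Σⱼ NⱼSⱼ.
Σ NⱼSⱼ = 24507·2.75 + 6547·3.7 + 15287·1.31 + 1691·4.63 = 119473.45.
n_{65+} = 218·1691·4.63 / 119473.45 = 14.29.

14.29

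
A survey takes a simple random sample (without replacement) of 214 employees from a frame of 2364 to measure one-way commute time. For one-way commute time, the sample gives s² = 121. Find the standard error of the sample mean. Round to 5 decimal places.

0.71710

Under SRS without replacement, Var(ȳ) = (1 − f)·s²/n with f = n/N = 214/2364 = 0.09052453.
Var(ȳ) = (1 − 0.09052453)·121/214 = 0.90947547·0.56542056 = 0.51423613.
SE(ȳ) = √(0.51423613) = 0.71710.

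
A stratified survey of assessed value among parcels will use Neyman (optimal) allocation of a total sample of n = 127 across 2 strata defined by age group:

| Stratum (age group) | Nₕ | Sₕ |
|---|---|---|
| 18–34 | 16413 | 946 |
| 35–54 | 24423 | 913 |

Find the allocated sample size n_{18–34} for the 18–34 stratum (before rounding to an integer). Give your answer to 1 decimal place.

Neyman allocation: nₕ = n·NₕSₕ / Σⱼ NⱼSⱼ.
Σ NⱼSⱼ = 16413·946 + 24423·913 = 3.7824897 × 10^7.
n_{18–34} = 127·16413·946 / (3.7824897 × 10^7) = 52.1.

52.1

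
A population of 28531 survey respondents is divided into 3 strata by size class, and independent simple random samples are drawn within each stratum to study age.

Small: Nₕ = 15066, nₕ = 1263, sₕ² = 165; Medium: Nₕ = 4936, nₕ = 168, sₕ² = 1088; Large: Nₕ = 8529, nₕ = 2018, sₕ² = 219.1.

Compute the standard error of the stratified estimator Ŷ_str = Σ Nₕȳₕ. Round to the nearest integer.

13624

Var(Ŷ_str) = Σₕ Nₕ²(1 − fₕ)sₕ²/nₕ.
Small: 15066²·(1 − 1263/15066)·165/1263 = 2.7167648 × 10^7.
Medium: 4936²·(1 − 168/4936)·1088/168 = 1.5241616 × 10^8.
Large: 8529²·(1 − 2018/8529)·219.1/2018 = 6.0293018 × 10^6.
Sum = 1.8561311 × 10^8.
SE = √(1.8561311 × 10^8) = 13624.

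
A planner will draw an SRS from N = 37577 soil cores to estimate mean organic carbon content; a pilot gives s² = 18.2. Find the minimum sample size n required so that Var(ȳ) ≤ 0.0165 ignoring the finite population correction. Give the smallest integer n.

1104

Without fpc, n₀ = s²/D = 18.2/0.0165 = 1103.0303.
Rounding up, n = 1104.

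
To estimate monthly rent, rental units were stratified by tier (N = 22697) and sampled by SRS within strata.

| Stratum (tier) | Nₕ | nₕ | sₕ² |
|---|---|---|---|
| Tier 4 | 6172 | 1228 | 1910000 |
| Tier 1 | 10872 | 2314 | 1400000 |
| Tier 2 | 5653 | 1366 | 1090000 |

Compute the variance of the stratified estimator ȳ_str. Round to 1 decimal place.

238.9

Var(ȳ_str) = Σₕ Wₕ²(1 − fₕ)sₕ²/nₕ with Wₕ = Nₕ/N, N = 22697.
Tier 4: Wₕ = 0.27193021; term = 0.27193021²·(1 − 0.19896306)·1910000/1228 = 92.130296.
Tier 1: Wₕ = 0.47900604; term = 0.47900604²·(1 − 0.21284032)·1400000/2314 = 109.27215.
Tier 2: Wₕ = 0.24906375; term = 0.24906375²·(1 − 0.24164161)·1090000/1366 = 37.538019.
Sum = 238.94047.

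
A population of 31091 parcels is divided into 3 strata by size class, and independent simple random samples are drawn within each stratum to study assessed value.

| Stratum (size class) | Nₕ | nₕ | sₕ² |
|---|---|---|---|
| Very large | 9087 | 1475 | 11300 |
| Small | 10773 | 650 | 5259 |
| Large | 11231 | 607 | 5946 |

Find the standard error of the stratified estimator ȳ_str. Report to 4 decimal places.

1.6340

Var(ȳ_str) = Σₕ Wₕ²(1 − fₕ)sₕ²/nₕ with Wₕ = Nₕ/N, N = 31091.
Very large: Wₕ = 0.29227108; term = 0.29227108²·(1 − 0.16231980)·11300/1475 = 0.54819661.
Small: Wₕ = 0.34649899; term = 0.34649899²·(1 − 0.06033603)·5259/650 = 0.91278045.
Large: Wₕ = 0.36122994; term = 0.36122994²·(1 − 0.05404683)·5946/607 = 1.2091309.
Sum = 2.670108.
SE = √(2.670108) = 1.6340.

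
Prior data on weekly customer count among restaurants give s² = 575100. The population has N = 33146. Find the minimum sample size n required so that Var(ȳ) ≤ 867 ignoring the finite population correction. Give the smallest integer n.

664

Without fpc, n₀ = s²/D = 575100/867 = 663.3218.
Rounding up, n = 664.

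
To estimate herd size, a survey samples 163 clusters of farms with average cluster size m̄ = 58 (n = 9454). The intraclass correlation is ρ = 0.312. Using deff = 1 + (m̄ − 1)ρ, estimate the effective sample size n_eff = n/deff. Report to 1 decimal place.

503.3

deff = 1 + (58 − 1)·0.312 = 1 + 17.784 = 18.784.
n_eff = 9454 / 18.784 = 503.3.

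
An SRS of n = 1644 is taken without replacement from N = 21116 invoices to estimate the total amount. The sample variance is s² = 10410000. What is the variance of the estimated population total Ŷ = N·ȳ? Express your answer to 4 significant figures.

2.604 × 10^12

Var(Ŷ) = N²·Var(ȳ) = N²·(1 − n/N)·s²/n.
f = 1644/21116 = 0.07785565; Var(ȳ) = 0.92214435·10410000/1644 = 5839.1257.
Var(Ŷ) = 21116² · 5839.1257 = 2.6035812 × 10^12.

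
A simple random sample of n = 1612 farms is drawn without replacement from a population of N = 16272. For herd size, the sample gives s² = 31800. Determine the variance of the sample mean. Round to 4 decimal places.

Under SRS without replacement, Var(ȳ) = (1 − f)·s²/n with f = n/N = 1612/16272 = 0.09906588.
Var(ȳ) = (1 − 0.09906588)·31800/1612 = 0.90093412·19.727047 = 17.77277.

17.7728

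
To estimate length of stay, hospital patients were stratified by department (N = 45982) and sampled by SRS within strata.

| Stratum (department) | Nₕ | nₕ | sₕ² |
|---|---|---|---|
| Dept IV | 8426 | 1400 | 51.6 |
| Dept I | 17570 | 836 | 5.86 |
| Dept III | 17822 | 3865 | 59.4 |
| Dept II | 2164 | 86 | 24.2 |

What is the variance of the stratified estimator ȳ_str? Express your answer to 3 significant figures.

0.00441

Var(ȳ_str) = Σₕ Wₕ²(1 − fₕ)sₕ²/nₕ with Wₕ = Nₕ/N, N = 45982.
Dept IV: Wₕ = 0.18324562; term = 0.18324562²·(1 − 0.16615239)·51.6/1400 = 0.0010319901.
Dept I: Wₕ = 0.38210604; term = 0.38210604²·(1 − 0.04758110)·5.86/836 = 9.7473632 × 10^-4.
Dept III: Wₕ = 0.38758645; term = 0.38758645²·(1 − 0.21686679)·59.4/3865 = 0.0018080471.
Dept II: Wₕ = 0.04706189; term = 0.04706189²·(1 − 0.03974122)·24.2/86 = 5.9847223 × 10^-4.
Sum = 0.0044132458.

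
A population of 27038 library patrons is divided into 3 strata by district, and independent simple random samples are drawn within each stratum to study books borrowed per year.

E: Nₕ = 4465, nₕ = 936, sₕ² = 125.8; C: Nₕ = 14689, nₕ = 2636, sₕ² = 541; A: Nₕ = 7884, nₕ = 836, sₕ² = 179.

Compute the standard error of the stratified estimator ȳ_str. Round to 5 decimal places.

Var(ȳ_str) = Σₕ Wₕ²(1 − fₕ)sₕ²/nₕ with Wₕ = Nₕ/N, N = 27038.
E: Wₕ = 0.16513795; term = 0.16513795²·(1 − 0.20963046)·125.8/936 = 0.0028968685.
C: Wₕ = 0.54327243; term = 0.54327243²·(1 − 0.17945401)·541/2636 = 0.04970386.
A: Wₕ = 0.29158961; term = 0.29158961²·(1 − 0.10603754)·179/836 = 0.016274593.
Sum = 0.068875322.
SE = √(0.068875322) = 0.26244.

0.26244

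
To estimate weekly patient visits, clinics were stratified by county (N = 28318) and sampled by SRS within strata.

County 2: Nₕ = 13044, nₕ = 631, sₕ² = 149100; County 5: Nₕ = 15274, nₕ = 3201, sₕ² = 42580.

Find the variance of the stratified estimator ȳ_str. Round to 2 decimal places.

50.77

Var(ȳ_str) = Σₕ Wₕ²(1 − fₕ)sₕ²/nₕ with Wₕ = Nₕ/N, N = 28318.
County 2: Wₕ = 0.46062575; term = 0.46062575²·(1 − 0.04837473)·149100/631 = 47.710138.
County 5: Wₕ = 0.53937425; term = 0.53937425²·(1 − 0.20957182)·42580/3201 = 3.0588826.
Sum = 50.769021.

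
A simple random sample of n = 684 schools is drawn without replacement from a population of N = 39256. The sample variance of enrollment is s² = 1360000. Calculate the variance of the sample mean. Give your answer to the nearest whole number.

Under SRS without replacement, Var(ȳ) = (1 − f)·s²/n with f = n/N = 684/39256 = 0.01742409.
Var(ȳ) = (1 − 0.01742409)·1360000/684 = 0.98257591·1988.3041 = 1953.6597.

1954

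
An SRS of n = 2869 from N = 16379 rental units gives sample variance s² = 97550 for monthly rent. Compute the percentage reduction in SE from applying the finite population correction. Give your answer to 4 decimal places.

f = n/N = 2869/16379 = 0.17516332.
SE_no-fpc = √(s²/n) = 5.8310714; SE_fpc = √((1−f)s²/n) = 5.2958094.
Ratio = √(1−f) = 0.90820520. Reduction = 100·(1 − 0.90820520) = 9.1795%.

9.1795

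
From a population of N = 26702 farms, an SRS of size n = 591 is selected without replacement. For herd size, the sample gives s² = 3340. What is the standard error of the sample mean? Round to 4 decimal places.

Under SRS without replacement, Var(ȳ) = (1 − f)·s²/n with f = n/N = 591/26702 = 0.02213317.
Var(ȳ) = (1 − 0.02213317)·3340/591 = 0.97786683·5.6514382 = 5.526354.
SE(ȳ) = √(5.526354) = 2.3508.

2.3508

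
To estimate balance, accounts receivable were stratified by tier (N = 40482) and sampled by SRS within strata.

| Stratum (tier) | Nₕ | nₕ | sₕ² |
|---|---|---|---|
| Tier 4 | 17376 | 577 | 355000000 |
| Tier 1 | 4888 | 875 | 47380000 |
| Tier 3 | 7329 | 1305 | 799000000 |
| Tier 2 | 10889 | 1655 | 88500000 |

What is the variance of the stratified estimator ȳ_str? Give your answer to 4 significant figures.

Var(ȳ_str) = Σₕ Wₕ²(1 − fₕ)sₕ²/nₕ with Wₕ = Nₕ/N, N = 40482.
Tier 4: Wₕ = 0.42922780; term = 0.42922780²·(1 − 0.03320672)·355000000/577 = 109587.71.
Tier 1: Wₕ = 0.12074502; term = 0.12074502²·(1 − 0.17900982)·47380000/875 = 648.13196.
Tier 3: Wₕ = 0.18104343; term = 0.18104343²·(1 − 0.17805976)·799000000/1305 = 16494.609.
Tier 2: Wₕ = 0.26898375; term = 0.26898375²·(1 − 0.15198825)·88500000/1655 = 3280.947.
Sum = 130011.4.

130000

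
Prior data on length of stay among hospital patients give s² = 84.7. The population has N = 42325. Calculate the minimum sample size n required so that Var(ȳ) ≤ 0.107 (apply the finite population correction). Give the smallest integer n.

778

Without fpc, n₀ = s²/D = 84.7/0.107 = 791.5888.
With fpc, (1 − n/N)·s²/n ≤ D requires n ≥ n₀/(1 + n₀/N) = 791.5888/(1 + 791.5888/42325) = 777.0558.
Rounding up, n = 778.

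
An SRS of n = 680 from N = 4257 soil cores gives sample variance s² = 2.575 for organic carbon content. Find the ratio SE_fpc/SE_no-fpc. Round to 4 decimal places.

0.9167

f = n/N = 680/4257 = 0.15973690.
SE_no-fpc = √(s²/n) = 0.061536694; SE_fpc = √((1−f)s²/n) = 0.056408143.
Ratio = √(1−f) = 0.91665866.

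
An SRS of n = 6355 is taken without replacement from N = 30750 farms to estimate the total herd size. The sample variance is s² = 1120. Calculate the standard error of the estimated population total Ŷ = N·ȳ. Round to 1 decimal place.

Var(Ŷ) = N²·Var(ȳ) = N²·(1 − n/N)·s²/n.
f = 6355/30750 = 0.20666667; Var(ȳ) = 0.79333333·1120/6355 = 0.13981642.
Var(Ŷ) = 30750² · 0.13981642 = 1.3220516 × 10^8.
SE(Ŷ) = √(1.3220516 × 10^8) = 11498.1.

11498.1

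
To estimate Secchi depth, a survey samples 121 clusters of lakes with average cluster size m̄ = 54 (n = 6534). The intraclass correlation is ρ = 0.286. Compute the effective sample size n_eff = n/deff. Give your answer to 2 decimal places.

404.38

deff = 1 + (54 − 1)·0.286 = 1 + 15.158 = 16.158.
n_eff = 6534 / 16.158 = 404.38.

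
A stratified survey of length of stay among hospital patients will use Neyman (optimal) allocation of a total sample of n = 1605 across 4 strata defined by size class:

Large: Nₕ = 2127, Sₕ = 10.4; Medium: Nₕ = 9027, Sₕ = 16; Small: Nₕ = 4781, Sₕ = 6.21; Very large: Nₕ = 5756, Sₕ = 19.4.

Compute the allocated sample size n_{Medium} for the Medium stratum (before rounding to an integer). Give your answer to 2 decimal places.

752.86

Neyman allocation: nₕ = n·NₕSₕ / Σⱼ NⱼSⱼ.
Σ NⱼSⱼ = 2127·10.4 + 9027·16 + 4781·6.21 + 5756·19.4 = 307909.21.
n_{Medium} = 1605·9027·16 / 307909.21 = 752.86.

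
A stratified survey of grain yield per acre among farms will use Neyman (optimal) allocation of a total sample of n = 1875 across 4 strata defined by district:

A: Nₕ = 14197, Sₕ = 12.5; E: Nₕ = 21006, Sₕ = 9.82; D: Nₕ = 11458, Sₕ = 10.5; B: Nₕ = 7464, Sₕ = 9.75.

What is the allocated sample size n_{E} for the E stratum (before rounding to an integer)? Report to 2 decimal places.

Neyman allocation: nₕ = n·NₕSₕ / Σⱼ NⱼSⱼ.
Σ NⱼSⱼ = 14197·12.5 + 21006·9.82 + 11458·10.5 + 7464·9.75 = 576824.42.
n_{E} = 1875·21006·9.82 / 576824.42 = 670.52.

670.52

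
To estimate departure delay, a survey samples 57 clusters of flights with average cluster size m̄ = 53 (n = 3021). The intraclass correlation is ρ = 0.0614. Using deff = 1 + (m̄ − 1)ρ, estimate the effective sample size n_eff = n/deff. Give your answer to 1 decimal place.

720.5

deff = 1 + (53 − 1)·0.0614 = 1 + 3.1928 = 4.1928.
n_eff = 3021 / 4.1928 = 720.5.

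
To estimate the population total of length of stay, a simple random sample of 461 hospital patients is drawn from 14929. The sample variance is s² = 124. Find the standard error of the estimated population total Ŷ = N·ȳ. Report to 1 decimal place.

Var(Ŷ) = N²·Var(ȳ) = N²·(1 − n/N)·s²/n.
f = 461/14929 = 0.03087950; Var(ȳ) = 0.96912050·124/461 = 0.2606745.
Var(Ŷ) = 14929² · 0.2606745 = 5.809784 × 10^7.
SE(Ŷ) = √(5.809784 × 10^7) = 7622.2.

7622.2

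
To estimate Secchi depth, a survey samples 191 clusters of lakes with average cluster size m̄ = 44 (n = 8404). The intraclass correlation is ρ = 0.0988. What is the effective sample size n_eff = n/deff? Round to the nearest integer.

1601

deff = 1 + (44 − 1)·0.0988 = 1 + 4.2484 = 5.2484.
n_eff = 8404 / 5.2484 = 1601.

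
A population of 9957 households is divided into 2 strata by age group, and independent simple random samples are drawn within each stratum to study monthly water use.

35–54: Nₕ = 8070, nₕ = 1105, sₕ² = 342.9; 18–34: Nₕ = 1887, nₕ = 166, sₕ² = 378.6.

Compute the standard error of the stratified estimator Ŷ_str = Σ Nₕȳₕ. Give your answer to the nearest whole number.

4985

Var(Ŷ_str) = Σₕ Nₕ²(1 − fₕ)sₕ²/nₕ.
35–54: 8070²·(1 − 1105/8070)·342.9/1105 = 1.7442144 × 10^7.
18–34: 1887²·(1 − 166/1887)·378.6/166 = 7.4067092 × 10^6.
Sum = 2.4848853 × 10^7.
SE = √(2.4848853 × 10^7) = 4985.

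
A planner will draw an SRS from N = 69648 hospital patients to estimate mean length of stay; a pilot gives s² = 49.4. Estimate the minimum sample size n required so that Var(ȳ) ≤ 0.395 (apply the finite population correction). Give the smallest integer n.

125

Without fpc, n₀ = s²/D = 49.4/0.395 = 125.0633.
With fpc, (1 − n/N)·s²/n ≤ D requires n ≥ n₀/(1 + n₀/N) = 125.0633/(1 + 125.0633/69648) = 124.8391.
Rounding up, n = 125.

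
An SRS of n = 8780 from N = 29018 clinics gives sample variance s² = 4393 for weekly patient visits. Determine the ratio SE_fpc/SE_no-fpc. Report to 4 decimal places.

f = n/N = 8780/29018 = 0.30257082.
SE_no-fpc = √(s²/n) = 0.70734835; SE_fpc = √((1−f)s²/n) = 0.59072235.
Ratio = √(1−f) = 0.83512226.

0.8351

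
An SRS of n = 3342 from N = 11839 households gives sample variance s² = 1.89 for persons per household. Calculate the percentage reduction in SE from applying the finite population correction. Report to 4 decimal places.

15.2821

f = n/N = 3342/11839 = 0.28228736.
SE_no-fpc = √(s²/n) = 0.023780867; SE_fpc = √((1−f)s²/n) = 0.020146656.
Ratio = √(1−f) = 0.84717923. Reduction = 100·(1 − 0.84717923) = 15.2821%.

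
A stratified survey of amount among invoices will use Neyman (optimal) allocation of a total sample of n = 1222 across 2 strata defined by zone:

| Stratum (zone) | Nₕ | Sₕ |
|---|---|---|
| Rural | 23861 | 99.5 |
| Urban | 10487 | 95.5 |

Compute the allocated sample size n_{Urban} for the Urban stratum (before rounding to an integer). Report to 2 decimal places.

362.55

Neyman allocation: nₕ = n·NₕSₕ / Σⱼ NⱼSⱼ.
Σ NⱼSⱼ = 23861·99.5 + 10487·95.5 = 3.375678 × 10^6.
n_{Urban} = 1222·10487·95.5 / (3.375678 × 10^6) = 362.55.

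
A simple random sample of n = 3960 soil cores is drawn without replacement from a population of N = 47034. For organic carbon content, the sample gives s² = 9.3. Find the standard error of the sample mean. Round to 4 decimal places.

Under SRS without replacement, Var(ȳ) = (1 − f)·s²/n with f = n/N = 3960/47034 = 0.08419441.
Var(ȳ) = (1 − 0.08419441)·9.3/3960 = 0.91580559·0.0023484848 = 0.0021507555.
SE(ȳ) = √(0.0021507555) = 0.0464.

0.0464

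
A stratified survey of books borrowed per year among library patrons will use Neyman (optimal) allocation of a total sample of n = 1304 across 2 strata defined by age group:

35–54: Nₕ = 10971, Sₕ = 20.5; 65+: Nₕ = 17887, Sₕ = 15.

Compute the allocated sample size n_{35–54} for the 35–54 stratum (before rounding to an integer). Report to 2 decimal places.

Neyman allocation: nₕ = n·NₕSₕ / Σⱼ NⱼSⱼ.
Σ NⱼSⱼ = 10971·20.5 + 17887·15 = 493210.5.
n_{35–54} = 1304·10971·20.5 / 493210.5 = 594.63.

594.63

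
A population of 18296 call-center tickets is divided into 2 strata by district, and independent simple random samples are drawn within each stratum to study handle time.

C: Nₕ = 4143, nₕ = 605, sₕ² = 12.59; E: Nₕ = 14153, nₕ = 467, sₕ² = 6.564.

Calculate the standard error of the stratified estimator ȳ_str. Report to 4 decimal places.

0.0951

Var(ȳ_str) = Σₕ Wₕ²(1 − fₕ)sₕ²/nₕ with Wₕ = Nₕ/N, N = 18296.
C: Wₕ = 0.22644294; term = 0.22644294²·(1 − 0.14602945)·12.59/605 = 9.1123588 × 10^-4.
E: Wₕ = 0.77355706; term = 0.77355706²·(1 − 0.03299654)·6.564/467 = 0.0081332558.
Sum = 0.0090444917.
SE = √(0.0090444917) = 0.0951.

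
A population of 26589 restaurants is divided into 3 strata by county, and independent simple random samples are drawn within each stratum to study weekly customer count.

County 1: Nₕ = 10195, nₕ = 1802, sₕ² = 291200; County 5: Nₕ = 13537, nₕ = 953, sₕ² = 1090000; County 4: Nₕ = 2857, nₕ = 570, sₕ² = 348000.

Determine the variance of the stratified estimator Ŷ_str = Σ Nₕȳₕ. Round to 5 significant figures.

Var(Ŷ_str) = Σₕ Nₕ²(1 − fₕ)sₕ²/nₕ.
County 1: 10195²·(1 − 1802/10195)·291200/1802 = 1.3827416 × 10^10.
County 5: 13537²·(1 − 953/13537)·1090000/953 = 1.9483848 × 10^11.
County 4: 2857²·(1 − 570/2857)·348000/570 = 3.9891539 × 10^9.
Sum = 2.1265505 × 10^11.

2.1266 × 10^11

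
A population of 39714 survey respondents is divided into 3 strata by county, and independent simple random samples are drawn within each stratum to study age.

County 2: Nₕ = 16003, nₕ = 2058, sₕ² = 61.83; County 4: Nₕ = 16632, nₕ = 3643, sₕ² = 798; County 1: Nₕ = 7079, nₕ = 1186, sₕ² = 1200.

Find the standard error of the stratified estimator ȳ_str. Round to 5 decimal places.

0.24702

Var(ȳ_str) = Σₕ Wₕ²(1 − fₕ)sₕ²/nₕ with Wₕ = Nₕ/N, N = 39714.
County 2: Wₕ = 0.40295614; term = 0.40295614²·(1 − 0.12860089)·61.83/2058 = 0.0042509553.
County 4: Wₕ = 0.41879438; term = 0.41879438²·(1 − 0.21903559)·798/3643 = 0.030003827.
County 1: Wₕ = 0.17824948; term = 0.17824948²·(1 − 0.16753779)·1200/1186 = 0.026761943.
Sum = 0.061016725.
SE = √(0.061016725) = 0.24702.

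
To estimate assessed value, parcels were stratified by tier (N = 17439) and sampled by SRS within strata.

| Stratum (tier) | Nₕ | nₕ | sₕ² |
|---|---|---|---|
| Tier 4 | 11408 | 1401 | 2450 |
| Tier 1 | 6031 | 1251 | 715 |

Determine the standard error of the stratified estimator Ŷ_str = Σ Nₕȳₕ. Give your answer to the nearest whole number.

14701

Var(Ŷ_str) = Σₕ Nₕ²(1 − fₕ)sₕ²/nₕ.
Tier 4: 11408²·(1 − 1401/11408)·2450/1401 = 1.9963715 × 10^8.
Tier 1: 6031²·(1 − 1251/6031)·715/1251 = 1.6476538 × 10^7.
Sum = 2.1611369 × 10^8.
SE = √(2.1611369 × 10^8) = 14701.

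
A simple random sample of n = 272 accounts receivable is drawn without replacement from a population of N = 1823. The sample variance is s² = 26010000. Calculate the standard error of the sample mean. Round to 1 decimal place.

Under SRS without replacement, Var(ȳ) = (1 − f)·s²/n with f = n/N = 272/1823 = 0.14920461.
Var(ȳ) = (1 − 0.14920461)·26010000/272 = 0.85079539·95625 = 81357.309.
SE(ȳ) = √(81357.309) = 285.2.

285.2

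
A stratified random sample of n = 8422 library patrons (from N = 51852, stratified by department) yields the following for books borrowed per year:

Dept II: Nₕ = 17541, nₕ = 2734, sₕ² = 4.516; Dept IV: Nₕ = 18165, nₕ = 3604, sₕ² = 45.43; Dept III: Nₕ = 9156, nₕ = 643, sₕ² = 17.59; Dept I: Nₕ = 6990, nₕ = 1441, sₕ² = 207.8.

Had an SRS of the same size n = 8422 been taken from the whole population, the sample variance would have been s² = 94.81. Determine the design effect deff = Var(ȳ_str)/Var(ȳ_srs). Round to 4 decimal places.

0.4532

Var(ȳ_str) = Σ Wₕ²(1−fₕ)sₕ²/nₕ with Wₕ = Nₕ/51852:
  Dept II: (17541/51852)²·(1−2734/17541)·4.516/2734 = 1.5956801 × 10^-4
  Dept IV: (18165/51852)²·(1−3604/18165)·45.43/3604 = 0.0012400909
  Dept III: (9156/51852)²·(1−643/9156)·17.59/643 = 7.9307135 × 10^-4
  Dept I: (6990/51852)²·(1−1441/6990)·207.8/1441 = 0.0020803789
  → Var(ȳ_str) = 0.0042731092.
Var(ȳ_srs) = (1 − 8422/51852)·94.81/8422 = 0.0094289477.
deff = 0.0042731092 / 0.0094289477 = 0.4532.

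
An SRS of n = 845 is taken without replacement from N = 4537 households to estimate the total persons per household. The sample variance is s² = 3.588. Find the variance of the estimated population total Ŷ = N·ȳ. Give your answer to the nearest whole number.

Var(Ŷ) = N²·Var(ȳ) = N²·(1 − n/N)·s²/n.
f = 845/4537 = 0.18624642; Var(ȳ) = 0.81375358·3.588/845 = 0.0034553229.
Var(Ŷ) = 4537² · 0.0034553229 = 71125.642.

71126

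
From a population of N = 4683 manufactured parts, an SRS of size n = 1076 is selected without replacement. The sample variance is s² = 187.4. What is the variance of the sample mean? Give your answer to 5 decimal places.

Under SRS without replacement, Var(ȳ) = (1 − f)·s²/n with f = n/N = 1076/4683 = 0.22976724.
Var(ȳ) = (1 − 0.22976724)·187.4/1076 = 0.77023276·0.17416357 = 0.13414649.

0.13415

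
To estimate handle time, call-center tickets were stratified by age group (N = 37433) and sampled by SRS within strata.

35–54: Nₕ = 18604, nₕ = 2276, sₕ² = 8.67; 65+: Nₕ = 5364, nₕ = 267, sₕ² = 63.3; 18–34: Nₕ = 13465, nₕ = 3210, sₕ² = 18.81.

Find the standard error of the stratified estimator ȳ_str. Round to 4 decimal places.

Var(ȳ_str) = Σₕ Wₕ²(1 − fₕ)sₕ²/nₕ with Wₕ = Nₕ/N, N = 37433.
35–54: Wₕ = 0.49699463; term = 0.49699463²·(1 − 0.12233928)·8.67/2276 = 8.2580383 × 10^-4.
65+: Wₕ = 0.14329602; term = 0.14329602²·(1 − 0.04977629)·63.3/267 = 0.0046257971.
18–34: Wₕ = 0.35970935; term = 0.35970935²·(1 − 0.23839584)·18.81/3210 = 5.7745283 × 10^-4.
Sum = 0.0060290538.
SE = √(0.0060290538) = 0.0776.

0.0776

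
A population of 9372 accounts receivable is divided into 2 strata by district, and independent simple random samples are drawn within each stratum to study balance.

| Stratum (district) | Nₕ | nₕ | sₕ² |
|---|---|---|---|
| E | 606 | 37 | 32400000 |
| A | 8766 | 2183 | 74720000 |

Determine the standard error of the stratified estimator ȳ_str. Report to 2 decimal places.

161.01

Var(ȳ_str) = Σₕ Wₕ²(1 − fₕ)sₕ²/nₕ with Wₕ = Nₕ/N, N = 9372.
E: Wₕ = 0.06466069; term = 0.06466069²·(1 − 0.06105611)·32400000/37 = 3437.6655.
A: Wₕ = 0.93533931; term = 0.93533931²·(1 − 0.24903034)·74720000/2183 = 22487.64.
Sum = 25925.306.
SE = √(25925.306) = 161.01.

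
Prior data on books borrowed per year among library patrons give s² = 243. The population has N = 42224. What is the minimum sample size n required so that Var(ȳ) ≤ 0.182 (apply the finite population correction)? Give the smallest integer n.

Without fpc, n₀ = s²/D = 243/0.182 = 1335.1648.
With fpc, (1 − n/N)·s²/n ≤ D requires n ≥ n₀/(1 + n₀/N) = 1335.1648/(1 + 1335.1648/42224) = 1294.2397.
Rounding up, n = 1295.

1295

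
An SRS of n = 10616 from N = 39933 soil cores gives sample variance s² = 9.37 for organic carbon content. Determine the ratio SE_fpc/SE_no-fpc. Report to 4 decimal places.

f = n/N = 10616/39933 = 0.26584529.
SE_no-fpc = √(s²/n) = 0.029709089; SE_fpc = √((1−f)s²/n) = 0.025455588.
Ratio = √(1−f) = 0.85682828.

0.8568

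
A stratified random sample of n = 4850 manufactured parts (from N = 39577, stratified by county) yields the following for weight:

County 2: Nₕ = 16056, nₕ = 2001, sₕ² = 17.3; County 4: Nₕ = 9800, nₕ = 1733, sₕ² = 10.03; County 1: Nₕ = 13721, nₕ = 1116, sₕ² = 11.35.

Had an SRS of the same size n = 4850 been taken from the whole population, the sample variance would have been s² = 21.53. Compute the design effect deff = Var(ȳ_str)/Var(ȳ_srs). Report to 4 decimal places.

Var(ȳ_str) = Σ Wₕ²(1−fₕ)sₕ²/nₕ with Wₕ = Nₕ/39577:
  County 2: (16056/39577)²·(1−2001/16056)·17.3/2001 = 0.0012456083
  County 4: (9800/39577)²·(1−1733/9800)·10.03/1733 = 2.9211561 × 10^-4
  County 1: (13721/39577)²·(1−1116/13721)·11.35/1116 = 0.0011229865
  → Var(ȳ_str) = 0.0026607104.
Var(ȳ_srs) = (1 − 4850/39577)·21.53/4850 = 0.0038951724.
deff = 0.0026607104 / 0.0038951724 = 0.6831.

0.6831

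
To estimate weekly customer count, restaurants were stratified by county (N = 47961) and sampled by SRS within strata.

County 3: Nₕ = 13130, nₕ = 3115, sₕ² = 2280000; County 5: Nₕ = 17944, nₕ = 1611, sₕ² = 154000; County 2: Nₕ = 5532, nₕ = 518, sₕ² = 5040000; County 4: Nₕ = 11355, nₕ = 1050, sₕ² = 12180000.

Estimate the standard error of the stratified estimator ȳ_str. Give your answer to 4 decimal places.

27.5941

Var(ȳ_str) = Σₕ Wₕ²(1 − fₕ)sₕ²/nₕ with Wₕ = Nₕ/N, N = 47961.
County 3: Wₕ = 0.27376410; term = 0.27376410²·(1 − 0.23724296)·2280000/3115 = 41.842345.
County 5: Wₕ = 0.37413732; term = 0.37413732²·(1 − 0.08977931)·154000/1611 = 12.179626.
County 2: Wₕ = 0.11534372; term = 0.11534372²·(1 − 0.09363702)·5040000/518 = 117.32507.
County 4: Wₕ = 0.23675486; term = 0.23675486²·(1 − 0.09247028)·12180000/1050 = 590.08784.
Sum = 761.43488.
SE = √(761.43488) = 27.5941.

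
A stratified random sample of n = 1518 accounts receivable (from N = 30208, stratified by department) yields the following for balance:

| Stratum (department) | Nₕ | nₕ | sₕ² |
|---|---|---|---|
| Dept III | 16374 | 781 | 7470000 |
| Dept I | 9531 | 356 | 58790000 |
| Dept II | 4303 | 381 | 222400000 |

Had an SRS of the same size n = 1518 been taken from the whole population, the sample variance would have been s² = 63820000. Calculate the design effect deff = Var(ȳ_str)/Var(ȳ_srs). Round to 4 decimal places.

0.7337

Var(ȳ_str) = Σ Wₕ²(1−fₕ)sₕ²/nₕ with Wₕ = Nₕ/30208:
  Dept III: (16374/30208)²·(1−781/16374)·7470000/781 = 2676.1478
  Dept I: (9531/30208)²·(1−356/9531)·58790000/356 = 15825.377
  Dept II: (4303/30208)²·(1−381/4303)·222400000/381 = 10795.551
  → Var(ȳ_str) = 29297.076.
Var(ȳ_srs) = (1 − 1518/30208)·63820000/1518 = 39929.475.
deff = 29297.076 / 39929.475 = 0.7337.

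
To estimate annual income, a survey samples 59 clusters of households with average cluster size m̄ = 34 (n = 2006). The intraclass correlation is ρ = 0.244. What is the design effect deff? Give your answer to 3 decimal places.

9.052

deff = 1 + (34 − 1)·0.244 = 1 + 8.052 = 9.052.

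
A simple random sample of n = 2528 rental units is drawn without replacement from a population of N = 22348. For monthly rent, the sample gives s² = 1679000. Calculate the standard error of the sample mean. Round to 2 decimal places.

24.27

Under SRS without replacement, Var(ȳ) = (1 − f)·s²/n with f = n/N = 2528/22348 = 0.11311974.
Var(ȳ) = (1 − 0.11311974)·1679000/2528 = 0.88688026·664.16139 = 589.03163.
SE(ȳ) = √(589.03163) = 24.27.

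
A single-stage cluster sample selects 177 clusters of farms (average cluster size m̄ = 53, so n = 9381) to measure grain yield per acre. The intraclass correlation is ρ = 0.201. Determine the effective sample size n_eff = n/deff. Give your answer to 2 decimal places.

deff = 1 + (53 − 1)·0.201 = 1 + 10.452 = 11.452.
n_eff = 9381 / 11.452 = 819.16.

819.16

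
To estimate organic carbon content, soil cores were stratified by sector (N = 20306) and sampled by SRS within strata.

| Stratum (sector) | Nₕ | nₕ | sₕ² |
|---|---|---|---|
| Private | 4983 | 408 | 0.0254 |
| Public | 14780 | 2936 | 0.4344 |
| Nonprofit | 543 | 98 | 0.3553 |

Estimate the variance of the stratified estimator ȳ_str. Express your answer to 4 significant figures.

Var(ȳ_str) = Σₕ Wₕ²(1 − fₕ)sₕ²/nₕ with Wₕ = Nₕ/N, N = 20306.
Private: Wₕ = 0.24539545; term = 0.24539545²·(1 − 0.08187839)·0.0254/408 = 3.4419676 × 10^-6.
Public: Wₕ = 0.72786369; term = 0.72786369²·(1 − 0.19864682)·0.4344/2936 = 6.28142 × 10^-5.
Nonprofit: Wₕ = 0.02674086; term = 0.02674086²·(1 − 0.18047882)·0.3553/98 = 2.1246148 × 10^-6.
Sum = 6.8380782 × 10^-5.

6.838 × 10^-5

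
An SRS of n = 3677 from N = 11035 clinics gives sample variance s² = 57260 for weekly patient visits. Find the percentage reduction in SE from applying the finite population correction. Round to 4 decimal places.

f = n/N = 3677/11035 = 0.33321251.
SE_no-fpc = √(s²/n) = 3.9461979; SE_fpc = √((1−f)s²/n) = 3.222349.
Ratio = √(1−f) = 0.81657057. Reduction = 100·(1 − 0.81657057) = 18.3429%.

18.3429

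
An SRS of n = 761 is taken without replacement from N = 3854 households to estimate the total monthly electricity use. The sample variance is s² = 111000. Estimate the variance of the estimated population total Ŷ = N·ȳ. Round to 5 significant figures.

Var(Ŷ) = N²·Var(ȳ) = N²·(1 − n/N)·s²/n.
f = 761/3854 = 0.19745719; Var(ȳ) = 0.80254281·111000/761 = 117.05946.
Var(Ŷ) = 3854² · 117.05946 = 1.7387212 × 10^9.

1.7387 × 10^9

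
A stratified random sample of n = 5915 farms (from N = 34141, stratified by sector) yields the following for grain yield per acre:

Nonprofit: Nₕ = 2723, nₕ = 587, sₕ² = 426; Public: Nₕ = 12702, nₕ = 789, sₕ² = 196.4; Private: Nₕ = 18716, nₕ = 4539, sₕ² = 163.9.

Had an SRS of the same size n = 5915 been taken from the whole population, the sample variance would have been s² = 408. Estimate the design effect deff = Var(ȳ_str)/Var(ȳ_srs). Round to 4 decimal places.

0.7743

Var(ȳ_str) = Σ Wₕ²(1−fₕ)sₕ²/nₕ with Wₕ = Nₕ/34141:
  Nonprofit: (2723/34141)²·(1−587/2723)·426/587 = 0.0036213284
  Public: (12702/34141)²·(1−789/12702)·196.4/789 = 0.032315081
  Private: (18716/34141)²·(1−4539/18716)·163.9/4539 = 0.0082198458
  → Var(ȳ_str) = 0.044156255.
Var(ȳ_srs) = (1 − 5915/34141)·408/5915 = 0.057026736.
deff = 0.044156255 / 0.057026736 = 0.7743.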